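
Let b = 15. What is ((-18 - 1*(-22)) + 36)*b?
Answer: 600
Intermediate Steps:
((-18 - 1*(-22)) + 36)*b = ((-18 - 1*(-22)) + 36)*15 = ((-18 + 22) + 36)*15 = (4 + 36)*15 = 40*15 = 600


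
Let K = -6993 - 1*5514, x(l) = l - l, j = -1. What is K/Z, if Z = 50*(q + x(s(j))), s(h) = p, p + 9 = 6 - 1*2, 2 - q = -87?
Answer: -12507/4450 ≈ -2.8106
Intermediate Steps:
q = 89 (q = 2 - 1*(-87) = 2 + 87 = 89)
p = -5 (p = -9 + (6 - 1*2) = -9 + (6 - 2) = -9 + 4 = -5)
s(h) = -5
x(l) = 0
Z = 4450 (Z = 50*(89 + 0) = 50*89 = 4450)
K = -12507 (K = -6993 - 5514 = -12507)
K/Z = -12507/4450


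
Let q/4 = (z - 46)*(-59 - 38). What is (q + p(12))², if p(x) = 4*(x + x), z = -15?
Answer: 564727696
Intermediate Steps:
p(x) = 8*x (p(x) = 4*(2*x) = 8*x)
q = 23668 (q = 4*((-15 - 46)*(-59 - 38)) = 4*(-61*(-97)) = 4*5917 = 23668)
(q + p(12))² = (23668 + 8*12)² = (23668 + 96)² = 23764² = 564727696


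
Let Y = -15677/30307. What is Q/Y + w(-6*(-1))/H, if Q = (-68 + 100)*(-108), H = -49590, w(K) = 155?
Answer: 1038820672669/155484486 ≈ 6681.2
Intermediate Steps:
Y = -15677/30307 (Y = -15677*1/30307 = -15677/30307 ≈ -0.51727)
Q = -3456 (Q = 32*(-108) = -3456)
Q/Y + w(-6*(-1))/H = -3456/(-15677/30307) + 155/(-49590) = -3456*(-30307/15677) + 155*(-1/49590) = 104740992/15677 - 31/9918 = 1038820672669/155484486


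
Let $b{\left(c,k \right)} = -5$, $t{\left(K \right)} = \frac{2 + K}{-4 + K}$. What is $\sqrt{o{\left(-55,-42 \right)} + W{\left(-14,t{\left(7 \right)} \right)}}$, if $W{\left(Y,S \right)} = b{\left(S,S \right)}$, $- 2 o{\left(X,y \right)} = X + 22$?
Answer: $\frac{\sqrt{46}}{2} \approx 3.3912$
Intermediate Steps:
$o{\left(X,y \right)} = -11 - \frac{X}{2}$ ($o{\left(X,y \right)} = - \frac{X + 22}{2} = - \frac{22 + X}{2} = -11 - \frac{X}{2}$)
$t{\left(K \right)} = \frac{2 + K}{-4 + K}$
$W{\left(Y,S \right)} = -5$
$\sqrt{o{\left(-55,-42 \right)} + W{\left(-14,t{\left(7 \right)} \right)}} = \sqrt{\left(-11 - - \frac{55}{2}\right) - 5} = \sqrt{\left(-11 + \frac{55}{2}\right) - 5} = \sqrt{\frac{33}{2} - 5} = \sqrt{\frac{23}{2}} = \frac{\sqrt{46}}{2}$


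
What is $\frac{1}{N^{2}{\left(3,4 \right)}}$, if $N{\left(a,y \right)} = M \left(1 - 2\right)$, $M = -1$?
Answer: $1$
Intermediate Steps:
$N{\left(a,y \right)} = 1$ ($N{\left(a,y \right)} = - (1 - 2) = \left(-1\right) \left(-1\right) = 1$)
$\frac{1}{N^{2}{\left(3,4 \right)}} = \frac{1}{1^{2}} = 1^{-1} = 1$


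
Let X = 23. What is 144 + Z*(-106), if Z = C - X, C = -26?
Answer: 5338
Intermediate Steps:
Z = -49 (Z = -26 - 1*23 = -26 - 23 = -49)
144 + Z*(-106) = 144 - 49*(-106) = 144 + 5194 = 5338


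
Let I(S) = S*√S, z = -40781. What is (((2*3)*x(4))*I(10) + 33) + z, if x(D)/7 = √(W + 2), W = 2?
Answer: -40748 + 840*√10 ≈ -38092.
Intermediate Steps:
x(D) = 14 (x(D) = 7*√(2 + 2) = 7*√4 = 7*2 = 14)
I(S) = S^(3/2)
(((2*3)*x(4))*I(10) + 33) + z = (((2*3)*14)*10^(3/2) + 33) - 40781 = ((6*14)*(10*√10) + 33) - 40781 = (84*(10*√10) + 33) - 40781 = (840*√10 + 33) - 40781 = (33 + 840*√10) - 40781 = -40748 + 840*√10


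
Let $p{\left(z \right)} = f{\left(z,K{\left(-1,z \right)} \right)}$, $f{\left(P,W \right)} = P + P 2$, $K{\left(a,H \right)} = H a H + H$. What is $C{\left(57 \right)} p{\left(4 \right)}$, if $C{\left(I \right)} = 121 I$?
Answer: $82764$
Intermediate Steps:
$K{\left(a,H \right)} = H + a H^{2}$ ($K{\left(a,H \right)} = a H^{2} + H = H + a H^{2}$)
$f{\left(P,W \right)} = 3 P$ ($f{\left(P,W \right)} = P + 2 P = 3 P$)
$p{\left(z \right)} = 3 z$
$C{\left(57 \right)} p{\left(4 \right)} = 121 \cdot 57 \cdot 3 \cdot 4 = 6897 \cdot 12 = 82764$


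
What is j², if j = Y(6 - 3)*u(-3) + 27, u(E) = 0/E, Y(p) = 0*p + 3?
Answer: 729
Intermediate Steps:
Y(p) = 3 (Y(p) = 0 + 3 = 3)
u(E) = 0
j = 27 (j = 3*0 + 27 = 0 + 27 = 27)
j² = 27² = 729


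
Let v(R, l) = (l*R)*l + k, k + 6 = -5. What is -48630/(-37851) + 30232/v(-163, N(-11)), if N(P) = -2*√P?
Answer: 1458994/264957 ≈ 5.5065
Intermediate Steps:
k = -11 (k = -6 - 5 = -11)
v(R, l) = -11 + R*l² (v(R, l) = (l*R)*l - 11 = (R*l)*l - 11 = R*l² - 11 = -11 + R*l²)
-48630/(-37851) + 30232/v(-163, N(-11)) = -48630/(-37851) + 30232/(-11 - 163*(-2*I*√11)²) = -48630*(-1/37851) + 30232/(-11 - 163*(-2*I*√11)²) = 16210/12617 + 30232/(-11 - 163*(-2*I*√11)²) = 16210/12617 + 30232/(-11 - 163*(-44)) = 16210/12617 + 30232/(-11 + 7172) = 16210/12617 + 30232/7161 = 1458994/264957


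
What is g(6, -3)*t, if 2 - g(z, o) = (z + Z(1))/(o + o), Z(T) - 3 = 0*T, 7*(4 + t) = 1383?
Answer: 1355/2 ≈ 677.50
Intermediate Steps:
t = 1355/7 (t = -4 + (⅐)*1383 = -4 + 1383/7 = 1355/7 ≈ 193.57)
Z(T) = 3 (Z(T) = 3 + 0*T = 3 + 0 = 3)
g(z, o) = 2 - (3 + z)/(2*o) (g(z, o) = 2 - (z + 3)/(o + o) = 2 - (3 + z)/(2*o))
g(6, -3)*t = ((½)*(-3 - 1*6 + 4*(-3))/(-3))*(1355/7) = ((½)*(-⅓)*(-3 - 6 - 12))*(1355/7) = ((½)*(-⅓)*(-21))*(1355/7) = (7/2)*(1355/7) = 1355/2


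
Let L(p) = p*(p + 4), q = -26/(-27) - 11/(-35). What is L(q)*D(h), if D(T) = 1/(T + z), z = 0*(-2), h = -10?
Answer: -6019309/8930250 ≈ -0.67404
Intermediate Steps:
z = 0
q = 1207/945 (q = -26*(-1/27) - 11*(-1/35) = 26/27 + 11/35 = 1207/945 ≈ 1.2772)
L(p) = p*(4 + p)
D(T) = 1/T (D(T) = 1/(T + 0) = 1/T)
L(q)*D(h) = (1207*(4 + 1207/945)/945)/(-10) = ((1207/945)*(4987/945))*(-1/10) = (6019309/893025)*(-1/10) = -6019309/8930250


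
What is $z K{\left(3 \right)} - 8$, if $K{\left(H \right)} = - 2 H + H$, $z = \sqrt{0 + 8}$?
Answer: $-8 - 6 \sqrt{2} \approx -16.485$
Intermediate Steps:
$z = 2 \sqrt{2}$ ($z = \sqrt{8} = 2 \sqrt{2} \approx 2.8284$)
$K{\left(H \right)} = - H$
$z K{\left(3 \right)} - 8 = 2 \sqrt{2} \left(\left(-1\right) 3\right) - 8 = 2 \sqrt{2} \left(-3\right) - 8 = - 6 \sqrt{2} - 8 = -8 - 6 \sqrt{2}$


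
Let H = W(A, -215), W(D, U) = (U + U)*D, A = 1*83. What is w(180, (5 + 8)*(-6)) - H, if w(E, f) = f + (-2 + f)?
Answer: 35532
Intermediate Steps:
A = 83
w(E, f) = -2 + 2*f
W(D, U) = 2*D*U (W(D, U) = (2*U)*D = 2*D*U)
H = -35690 (H = 2*83*(-215) = -35690)
w(180, (5 + 8)*(-6)) - H = (-2 + 2*((5 + 8)*(-6))) - 1*(-35690) = (-2 + 2*(13*(-6))) + 35690 = (-2 + 2*(-78)) + 35690 = (-2 - 156) + 35690 = -158 + 35690 = 35532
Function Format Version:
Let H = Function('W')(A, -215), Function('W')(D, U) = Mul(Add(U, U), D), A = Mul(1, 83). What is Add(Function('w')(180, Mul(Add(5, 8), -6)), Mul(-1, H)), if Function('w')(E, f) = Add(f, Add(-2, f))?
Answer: 35532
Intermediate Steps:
A = 83
Function('w')(E, f) = Add(-2, Mul(2, f))
Function('W')(D, U) = Mul(2, D, U) (Function('W')(D, U) = Mul(Mul(2, U), D) = Mul(2, D, U))
H = -35690 (H = Mul(2, 83, -215) = -35690)
Add(Function('w')(180, Mul(Add(5, 8), -6)), Mul(-1, H)) = Add(Add(-2, Mul(2, Mul(Add(5, 8), -6))), Mul(-1, -35690)) = Add(Add(-2, Mul(2, Mul(13, -6))), 35690) = Add(Add(-2, Mul(2, -78)), 35690) = Add(Add(-2, -156), 35690) = Add(-158, 35690) = 35532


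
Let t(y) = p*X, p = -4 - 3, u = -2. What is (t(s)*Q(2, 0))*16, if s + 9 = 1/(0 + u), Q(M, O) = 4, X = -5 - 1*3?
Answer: 3584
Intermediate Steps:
p = -7
X = -8 (X = -5 - 3 = -8)
s = -19/2 (s = -9 + 1/(0 - 2) = -9 + 1/(-2) = -9 - ½ = -19/2 ≈ -9.5000)
t(y) = 56 (t(y) = -7*(-8) = 56)
(t(s)*Q(2, 0))*16 = (56*4)*16 = 224*16 = 3584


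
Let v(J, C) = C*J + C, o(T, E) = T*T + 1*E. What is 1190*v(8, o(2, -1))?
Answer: 32130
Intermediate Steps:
o(T, E) = E + T² (o(T, E) = T² + E = E + T²)
v(J, C) = C + C*J
1190*v(8, o(2, -1)) = 1190*((-1 + 2²)*(1 + 8)) = 1190*((-1 + 4)*9) = 1190*(3*9) = 1190*27 = 32130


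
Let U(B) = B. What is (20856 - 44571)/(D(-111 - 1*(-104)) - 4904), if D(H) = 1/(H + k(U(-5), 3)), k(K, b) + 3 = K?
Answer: 355725/73561 ≈ 4.8358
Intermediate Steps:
k(K, b) = -3 + K
D(H) = 1/(-8 + H) (D(H) = 1/(H + (-3 - 5)) = 1/(H - 8) = 1/(-8 + H))
(20856 - 44571)/(D(-111 - 1*(-104)) - 4904) = (20856 - 44571)/(1/(-8 + (-111 - 1*(-104))) - 4904) = -23715/(1/(-8 + (-111 + 104)) - 4904) = -23715/(1/(-8 - 7) - 4904) = -23715/(1/(-15) - 4904) = -23715/(-1/15 - 4904) = -23715/(-73561/15) = -23715*(-15/73561) = 355725/73561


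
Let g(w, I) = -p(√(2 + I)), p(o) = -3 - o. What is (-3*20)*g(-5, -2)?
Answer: -180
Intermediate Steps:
g(w, I) = 3 + √(2 + I) (g(w, I) = -(-3 - √(2 + I)) = 3 + √(2 + I))
(-3*20)*g(-5, -2) = (-3*20)*(3 + √(2 - 2)) = -60*(3 + √0) = -60*(3 + 0) = -60*3 = -180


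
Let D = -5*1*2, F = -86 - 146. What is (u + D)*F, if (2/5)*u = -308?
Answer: 180960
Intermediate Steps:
F = -232
u = -770 (u = (5/2)*(-308) = -770)
D = -10 (D = -5*2 = -10)
(u + D)*F = (-770 - 10)*(-232) = -780*(-232) = 180960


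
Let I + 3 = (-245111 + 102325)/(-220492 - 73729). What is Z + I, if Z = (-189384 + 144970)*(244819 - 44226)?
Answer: -84556624055349/9491 ≈ -8.9091e+9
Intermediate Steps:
Z = -8909137502 (Z = -44414*200593 = -8909137502)
I = -23867/9491 (I = -3 + (-245111 + 102325)/(-220492 - 73729) = -3 - 142786/(-294221) = -3 - 142786*(-1/294221) = -3 + 4606/9491 = -23867/9491 ≈ -2.5147)
Z + I = -8909137502 - 23867/9491 = -84556624055349/9491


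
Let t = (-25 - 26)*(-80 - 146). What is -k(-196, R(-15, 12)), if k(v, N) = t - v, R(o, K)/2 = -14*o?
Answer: -11722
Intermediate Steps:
t = 11526 (t = -51*(-226) = 11526)
R(o, K) = -28*o (R(o, K) = 2*(-14*o) = -28*o)
k(v, N) = 11526 - v
-k(-196, R(-15, 12)) = -(11526 - 1*(-196)) = -(11526 + 196) = -1*11722 = -11722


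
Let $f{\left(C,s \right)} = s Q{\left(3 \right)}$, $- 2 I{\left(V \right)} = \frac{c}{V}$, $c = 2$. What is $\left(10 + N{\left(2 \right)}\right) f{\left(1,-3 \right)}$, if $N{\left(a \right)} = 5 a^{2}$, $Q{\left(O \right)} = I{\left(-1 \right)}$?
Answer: $-90$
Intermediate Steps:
$I{\left(V \right)} = - \frac{1}{V}$ ($I{\left(V \right)} = - \frac{2 \frac{1}{V}}{2} = - \frac{1}{V}$)
$Q{\left(O \right)} = 1$ ($Q{\left(O \right)} = - \frac{1}{-1} = \left(-1\right) \left(-1\right) = 1$)
$f{\left(C,s \right)} = s$ ($f{\left(C,s \right)} = s 1 = s$)
$\left(10 + N{\left(2 \right)}\right) f{\left(1,-3 \right)} = \left(10 + 5 \cdot 2^{2}\right) \left(-3\right) = \left(10 + 5 \cdot 4\right) \left(-3\right) = \left(10 + 20\right) \left(-3\right) = 30 \left(-3\right) = -90$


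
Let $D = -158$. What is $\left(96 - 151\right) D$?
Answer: $8690$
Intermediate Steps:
$\left(96 - 151\right) D = \left(96 - 151\right) \left(-158\right) = \left(-55\right) \left(-158\right) = 8690$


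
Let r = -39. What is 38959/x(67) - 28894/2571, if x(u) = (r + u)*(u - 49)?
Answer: 28533671/431928 ≈ 66.061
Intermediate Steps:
x(u) = (-49 + u)*(-39 + u) (x(u) = (-39 + u)*(u - 49) = (-39 + u)*(-49 + u) = (-49 + u)*(-39 + u))
38959/x(67) - 28894/2571 = 38959/(1911 + 67**2 - 88*67) - 28894/2571 = 38959/(1911 + 4489 - 5896) - 28894*1/2571 = 38959/504 - 28894/2571 = 28533671/431928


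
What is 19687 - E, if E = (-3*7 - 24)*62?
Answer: 22477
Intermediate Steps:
E = -2790 (E = (-1*21 - 24)*62 = (-21 - 24)*62 = -45*62 = -2790)
19687 - E = 19687 - 1*(-2790) = 19687 + 2790 = 22477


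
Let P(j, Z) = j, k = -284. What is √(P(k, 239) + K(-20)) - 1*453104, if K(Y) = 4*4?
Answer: -453104 + 2*I*√67 ≈ -4.531e+5 + 16.371*I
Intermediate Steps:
K(Y) = 16
√(P(k, 239) + K(-20)) - 1*453104 = √(-284 + 16) - 1*453104 = √(-268) - 453104 = 2*I*√67 - 453104 = -453104 + 2*I*√67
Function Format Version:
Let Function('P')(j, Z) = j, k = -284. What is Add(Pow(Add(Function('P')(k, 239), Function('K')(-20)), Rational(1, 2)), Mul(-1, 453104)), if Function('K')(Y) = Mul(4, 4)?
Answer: Add(-453104, Mul(2, I, Pow(67, Rational(1, 2)))) ≈ Add(-4.5310e+5, Mul(16.371, I))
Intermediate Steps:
Function('K')(Y) = 16
Add(Pow(Add(Function('P')(k, 239), Function('K')(-20)), Rational(1, 2)), Mul(-1, 453104)) = Add(Pow(Add(-284, 16), Rational(1, 2)), Mul(-1, 453104)) = Add(Pow(-268, Rational(1, 2)), -453104) = Add(Mul(2, I, Pow(67, Rational(1, 2))), -453104) = Add(-453104, Mul(2, I, Pow(67, Rational(1, 2))))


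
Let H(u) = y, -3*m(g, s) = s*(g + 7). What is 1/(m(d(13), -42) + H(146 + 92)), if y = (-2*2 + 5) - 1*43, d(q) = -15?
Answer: -1/154 ≈ -0.0064935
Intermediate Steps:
m(g, s) = -s*(7 + g)/3 (m(g, s) = -s*(g + 7)/3 = -s*(7 + g)/3)
y = -42 (y = (-4 + 5) - 43 = 1 - 43 = -42)
H(u) = -42
1/(m(d(13), -42) + H(146 + 92)) = 1/(-⅓*(-42)*(7 - 15) - 42) = 1/(-⅓*(-42)*(-8) - 42) = 1/(-112 - 42) = 1/(-154) = -1/154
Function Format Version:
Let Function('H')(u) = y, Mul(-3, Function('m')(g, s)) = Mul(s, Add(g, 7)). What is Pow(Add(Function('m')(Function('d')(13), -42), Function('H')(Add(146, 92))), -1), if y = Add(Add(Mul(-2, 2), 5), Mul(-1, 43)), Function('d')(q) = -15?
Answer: Rational(-1, 154) ≈ -0.0064935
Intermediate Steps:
Function('m')(g, s) = Mul(Rational(-1, 3), s, Add(7, g)) (Function('m')(g, s) = Mul(Rational(-1, 3), Mul(s, Add(g, 7))) = Mul(Rational(-1, 3), Mul(s, Add(7, g))) = Mul(Rational(-1, 3), s, Add(7, g)))
y = -42 (y = Add(Add(-4, 5), -43) = Add(1, -43) = -42)
Function('H')(u) = -42
Pow(Add(Function('m')(Function('d')(13), -42), Function('H')(Add(146, 92))), -1) = Pow(Add(Mul(Rational(-1, 3), -42, Add(7, -15)), -42), -1) = Pow(Add(Mul(Rational(-1, 3), -42, -8), -42), -1) = Pow(Add(-112, -42), -1) = Pow(-154, -1) = Rational(-1, 154)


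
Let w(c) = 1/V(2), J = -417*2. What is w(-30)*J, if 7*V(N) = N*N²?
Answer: -2919/4 ≈ -729.75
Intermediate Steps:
J = -834
V(N) = N³/7 (V(N) = (N*N²)/7 = N³/7)
w(c) = 7/8 (w(c) = 1/((⅐)*2³) = 1/((⅐)*8) = 1/(8/7) = 7/8)
w(-30)*J = (7/8)*(-834) = -2919/4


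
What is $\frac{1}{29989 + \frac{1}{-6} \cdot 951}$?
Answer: $\frac{2}{59661} \approx 3.3523 \cdot 10^{-5}$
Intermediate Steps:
$\frac{1}{29989 + \frac{1}{-6} \cdot 951} = \frac{1}{29989 - \frac{317}{2}} = \frac{1}{\frac{59661}{2}} = \frac{2}{59661}$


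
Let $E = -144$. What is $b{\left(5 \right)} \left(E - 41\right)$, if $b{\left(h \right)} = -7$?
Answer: $1295$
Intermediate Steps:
$b{\left(5 \right)} \left(E - 41\right) = - 7 \left(-144 - 41\right) = \left(-7\right) \left(-185\right) = 1295$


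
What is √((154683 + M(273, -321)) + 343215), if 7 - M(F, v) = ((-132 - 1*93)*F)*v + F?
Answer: I*√19219793 ≈ 4384.0*I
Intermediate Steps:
M(F, v) = 7 - F + 225*F*v (M(F, v) = 7 - (((-132 - 1*93)*F)*v + F) = 7 - (((-132 - 93)*F)*v + F) = 7 - ((-225*F)*v + F) = 7 - (-225*F*v + F) = 7 - (F - 225*F*v) = 7 + (-F + 225*F*v) = 7 - F + 225*F*v)
√((154683 + M(273, -321)) + 343215) = √((154683 + (7 - 1*273 + 225*273*(-321))) + 343215) = √((154683 + (7 - 273 - 19717425)) + 343215) = √((154683 - 19717691) + 343215) = √(-19563008 + 343215) = √(-19219793) = I*√19219793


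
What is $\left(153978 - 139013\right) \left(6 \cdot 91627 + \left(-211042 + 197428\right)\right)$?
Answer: $8023454820$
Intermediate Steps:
$\left(153978 - 139013\right) \left(6 \cdot 91627 + \left(-211042 + 197428\right)\right) = 14965 \left(549762 - 13614\right) = 14965 \cdot 536148 = 8023454820$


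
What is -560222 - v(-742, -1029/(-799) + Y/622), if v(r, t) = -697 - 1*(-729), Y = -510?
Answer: -560254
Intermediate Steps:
v(r, t) = 32 (v(r, t) = -697 + 729 = 32)
-560222 - v(-742, -1029/(-799) + Y/622) = -560222 - 1*32 = -560222 - 32 = -560254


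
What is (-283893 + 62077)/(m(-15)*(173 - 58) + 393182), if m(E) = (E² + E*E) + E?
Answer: -13048/26071 ≈ -0.50048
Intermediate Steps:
m(E) = E + 2*E² (m(E) = (E² + E²) + E = 2*E² + E = E + 2*E²)
(-283893 + 62077)/(m(-15)*(173 - 58) + 393182) = (-283893 + 62077)/((-15*(1 + 2*(-15)))*(173 - 58) + 393182) = -221816/(-15*(1 - 30)*115 + 393182) = -221816/(-15*(-29)*115 + 393182) = -221816/(435*115 + 393182) = -221816/(50025 + 393182) = -221816/443207 = -221816*1/443207 = -13048/26071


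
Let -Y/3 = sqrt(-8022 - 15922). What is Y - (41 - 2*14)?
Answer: -13 - 6*I*sqrt(5986) ≈ -13.0 - 464.22*I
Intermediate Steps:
Y = -6*I*sqrt(5986) (Y = -3*sqrt(-8022 - 15922) = -6*I*sqrt(5986) ≈ -464.22*I)
Y - (41 - 2*14) = -6*I*sqrt(5986) - (41 - 2*14) = -6*I*sqrt(5986) - (41 - 28) = -6*I*sqrt(5986) - 1*13 = -6*I*sqrt(5986) - 13 = -13 - 6*I*sqrt(5986)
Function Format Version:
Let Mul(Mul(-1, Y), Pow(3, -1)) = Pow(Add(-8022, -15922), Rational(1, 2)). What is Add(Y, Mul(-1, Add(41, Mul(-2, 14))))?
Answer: Add(-13, Mul(-6, I, Pow(5986, Rational(1, 2)))) ≈ Add(-13.000, Mul(-464.22, I))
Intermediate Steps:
Y = Mul(-6, I, Pow(5986, Rational(1, 2))) (Y = Mul(-3, Pow(Add(-8022, -15922), Rational(1, 2))) = Mul(-3, Pow(-23944, Rational(1, 2))) = Mul(-3, Mul(2, I, Pow(5986, Rational(1, 2)))) = Mul(-6, I, Pow(5986, Rational(1, 2))) ≈ Mul(-464.22, I))
Add(Y, Mul(-1, Add(41, Mul(-2, 14)))) = Add(Mul(-6, I, Pow(5986, Rational(1, 2))), Mul(-1, Add(41, Mul(-2, 14)))) = Add(Mul(-6, I, Pow(5986, Rational(1, 2))), Mul(-1, Add(41, -28))) = Add(Mul(-6, I, Pow(5986, Rational(1, 2))), Mul(-1, 13)) = Add(Mul(-6, I, Pow(5986, Rational(1, 2))), -13) = Add(-13, Mul(-6, I, Pow(5986, Rational(1, 2))))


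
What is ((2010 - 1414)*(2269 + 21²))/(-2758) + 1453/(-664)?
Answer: -538236807/915656 ≈ -587.82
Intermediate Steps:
((2010 - 1414)*(2269 + 21²))/(-2758) + 1453/(-664) = (596*(2269 + 441))*(-1/2758) + 1453*(-1/664) = (596*2710)*(-1/2758) - 1453/664 = 1615160*(-1/2758) - 1453/664 = -807580/1379 - 1453/664 = -538236807/915656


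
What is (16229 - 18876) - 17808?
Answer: -20455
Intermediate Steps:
(16229 - 18876) - 17808 = -2647 - 17808 = -20455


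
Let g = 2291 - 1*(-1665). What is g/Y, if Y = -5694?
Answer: -1978/2847 ≈ -0.69477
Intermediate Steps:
g = 3956 (g = 2291 + 1665 = 3956)
g/Y = 3956/(-5694) = 3956*(-1/5694) = -1978/2847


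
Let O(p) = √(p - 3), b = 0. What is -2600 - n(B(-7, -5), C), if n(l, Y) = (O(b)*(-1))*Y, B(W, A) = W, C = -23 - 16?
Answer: -2600 - 39*I*√3 ≈ -2600.0 - 67.55*I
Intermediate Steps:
O(p) = √(-3 + p)
C = -39
n(l, Y) = -I*Y*√3 (n(l, Y) = (√(-3 + 0)*(-1))*Y = (√(-3)*(-1))*Y = ((I*√3)*(-1))*Y = (-I*√3)*Y = -I*Y*√3)
-2600 - n(B(-7, -5), C) = -2600 - (-1)*I*(-39)*√3 = -2600 - 39*I*√3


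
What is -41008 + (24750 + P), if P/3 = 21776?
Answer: 49070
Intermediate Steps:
P = 65328 (P = 3*21776 = 65328)
-41008 + (24750 + P) = -41008 + (24750 + 65328) = -41008 + 90078 = 49070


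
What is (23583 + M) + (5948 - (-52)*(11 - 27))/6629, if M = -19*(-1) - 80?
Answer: 155932454/6629 ≈ 23523.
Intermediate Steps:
M = -61 (M = 19 - 80 = -61)
(23583 + M) + (5948 - (-52)*(11 - 27))/6629 = (23583 - 61) + (5948 - (-52)*(11 - 27))/6629 = 23522 + (5948 - (-52)*(-16))*(1/6629) = 23522 + (5948 - 1*832)*(1/6629) = 23522 + (5948 - 832)*(1/6629) = 23522 + 5116*(1/6629) = 23522 + 5116/6629 = 155932454/6629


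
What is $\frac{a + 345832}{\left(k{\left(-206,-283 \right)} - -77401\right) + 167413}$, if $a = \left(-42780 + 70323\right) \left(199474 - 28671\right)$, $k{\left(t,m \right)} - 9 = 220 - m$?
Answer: $\frac{4704772861}{245326} \approx 19178.0$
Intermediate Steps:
$k{\left(t,m \right)} = 229 - m$ ($k{\left(t,m \right)} = 9 - \left(-220 + m\right) = 229 - m$)
$a = 4704427029$ ($a = 27543 \cdot 170803 = 4704427029$)
$\frac{a + 345832}{\left(k{\left(-206,-283 \right)} - -77401\right) + 167413} = \frac{4704427029 + 345832}{\left(\left(229 - -283\right) - -77401\right) + 167413} = \frac{4704772861}{\left(\left(229 + 283\right) + 77401\right) + 167413} = \frac{4704772861}{\left(512 + 77401\right) + 167413} = \frac{4704772861}{77913 + 167413} = \frac{4704772861}{245326}$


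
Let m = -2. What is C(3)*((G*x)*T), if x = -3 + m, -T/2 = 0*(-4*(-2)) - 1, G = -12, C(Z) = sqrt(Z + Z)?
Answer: 120*sqrt(6) ≈ 293.94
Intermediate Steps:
C(Z) = sqrt(2)*sqrt(Z) (C(Z) = sqrt(2*Z) = sqrt(2)*sqrt(Z))
T = 2 (T = -2*(0*(-4*(-2)) - 1) = -2*(0*8 - 1) = -2*(0 - 1) = -2*(-1) = 2)
x = -5 (x = -3 - 2 = -5)
C(3)*((G*x)*T) = (sqrt(2)*sqrt(3))*(-12*(-5)*2) = sqrt(6)*(60*2) = sqrt(6)*120 = 120*sqrt(6)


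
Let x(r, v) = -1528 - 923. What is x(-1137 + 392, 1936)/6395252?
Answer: -2451/6395252 ≈ -0.00038325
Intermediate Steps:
x(r, v) = -2451
x(-1137 + 392, 1936)/6395252 = -2451/6395252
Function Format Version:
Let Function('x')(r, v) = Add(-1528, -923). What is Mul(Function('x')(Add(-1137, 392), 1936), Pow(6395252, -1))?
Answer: Rational(-2451, 6395252) ≈ -0.00038325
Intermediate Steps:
Function('x')(r, v) = -2451
Mul(Function('x')(Add(-1137, 392), 1936), Pow(6395252, -1)) = Mul(-2451, Pow(6395252, -1)) = Mul(-2451, Rational(1, 6395252)) = Rational(-2451, 6395252)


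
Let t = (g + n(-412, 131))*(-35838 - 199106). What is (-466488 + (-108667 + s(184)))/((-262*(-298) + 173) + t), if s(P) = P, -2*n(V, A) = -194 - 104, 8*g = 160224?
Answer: 574971/4740386839 ≈ 0.00012129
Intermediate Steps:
g = 20028 (g = (⅛)*160224 = 20028)
n(V, A) = 149 (n(V, A) = -(-194 - 104)/2 = -½*(-298) = 149)
t = -4740465088 (t = (20028 + 149)*(-35838 - 199106) = 20177*(-234944) = -4740465088)
(-466488 + (-108667 + s(184)))/((-262*(-298) + 173) + t) = (-466488 + (-108667 + 184))/((-262*(-298) + 173) - 4740465088) = (-466488 - 108483)/((78076 + 173) - 4740465088) = -574971/(78249 - 4740465088) = -574971/(-4740386839) = -574971*(-1/4740386839) = 574971/4740386839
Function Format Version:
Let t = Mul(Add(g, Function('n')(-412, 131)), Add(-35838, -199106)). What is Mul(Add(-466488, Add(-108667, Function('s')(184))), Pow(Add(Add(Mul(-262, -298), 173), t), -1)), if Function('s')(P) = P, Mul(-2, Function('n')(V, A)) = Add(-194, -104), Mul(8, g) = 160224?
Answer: Rational(574971, 4740386839) ≈ 0.00012129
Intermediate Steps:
g = 20028 (g = Mul(Rational(1, 8), 160224) = 20028)
Function('n')(V, A) = 149 (Function('n')(V, A) = Mul(Rational(-1, 2), Add(-194, -104)) = Mul(Rational(-1, 2), -298) = 149)
t = -4740465088 (t = Mul(Add(20028, 149), Add(-35838, -199106)) = Mul(20177, -234944) = -4740465088)
Mul(Add(-466488, Add(-108667, Function('s')(184))), Pow(Add(Add(Mul(-262, -298), 173), t), -1)) = Mul(Add(-466488, Add(-108667, 184)), Pow(Add(Add(Mul(-262, -298), 173), -4740465088), -1)) = Mul(Add(-466488, -108483), Pow(Add(Add(78076, 173), -4740465088), -1)) = Mul(-574971, Pow(Add(78249, -4740465088), -1)) = Mul(-574971, Pow(-4740386839, -1)) = Mul(-574971, Rational(-1, 4740386839)) = Rational(574971, 4740386839)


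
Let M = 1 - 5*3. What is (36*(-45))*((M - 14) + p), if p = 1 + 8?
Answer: 30780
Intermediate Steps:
p = 9
M = -14 (M = 1 - 15 = -14)
(36*(-45))*((M - 14) + p) = (36*(-45))*((-14 - 14) + 9) = -1620*(-28 + 9) = -1620*(-19) = 30780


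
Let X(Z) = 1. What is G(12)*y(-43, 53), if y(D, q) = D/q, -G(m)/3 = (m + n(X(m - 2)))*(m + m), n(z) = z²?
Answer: 40248/53 ≈ 759.40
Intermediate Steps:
G(m) = -6*m*(1 + m) (G(m) = -3*(m + 1²)*(m + m) = -3*(m + 1)*2*m = -3*(1 + m)*2*m = -6*m*(1 + m))
G(12)*y(-43, 53) = (-6*12*(1 + 12))*(-43/53) = (-6*12*13)*(-43*1/53) = -936*(-43/53) = 40248/53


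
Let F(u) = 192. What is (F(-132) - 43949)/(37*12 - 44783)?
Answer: 43757/44339 ≈ 0.98687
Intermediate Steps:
(F(-132) - 43949)/(37*12 - 44783) = (192 - 43949)/(37*12 - 44783) = -43757/(444 - 44783) = -43757/(-44339) = -43757*(-1/44339) = 43757/44339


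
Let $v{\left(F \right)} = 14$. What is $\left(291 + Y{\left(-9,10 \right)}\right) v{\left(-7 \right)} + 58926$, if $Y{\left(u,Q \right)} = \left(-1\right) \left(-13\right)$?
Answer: $63182$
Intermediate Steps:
$Y{\left(u,Q \right)} = 13$
$\left(291 + Y{\left(-9,10 \right)}\right) v{\left(-7 \right)} + 58926 = \left(291 + 13\right) 14 + 58926 = 304 \cdot 14 + 58926 = 4256 + 58926 = 63182$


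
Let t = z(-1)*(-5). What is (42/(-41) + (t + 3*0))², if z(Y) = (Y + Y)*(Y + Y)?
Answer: 743044/1681 ≈ 442.02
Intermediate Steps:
z(Y) = 4*Y² (z(Y) = (2*Y)*(2*Y) = 4*Y²)
t = -20 (t = (4*(-1)²)*(-5) = (4*1)*(-5) = 4*(-5) = -20)
(42/(-41) + (t + 3*0))² = (42/(-41) + (-20 + 3*0))² = (42*(-1/41) + (-20 + 0))² = (-42/41 - 20)² = (-862/41)² = 743044/1681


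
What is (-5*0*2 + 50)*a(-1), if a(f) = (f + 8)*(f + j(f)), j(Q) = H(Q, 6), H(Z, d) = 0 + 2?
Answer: 350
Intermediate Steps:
H(Z, d) = 2
j(Q) = 2
a(f) = (2 + f)*(8 + f) (a(f) = (f + 8)*(f + 2) = (8 + f)*(2 + f) = (2 + f)*(8 + f))
(-5*0*2 + 50)*a(-1) = (-5*0*2 + 50)*(16 + (-1)² + 10*(-1)) = (0*2 + 50)*(16 + 1 - 10) = (0 + 50)*7 = 50*7 = 350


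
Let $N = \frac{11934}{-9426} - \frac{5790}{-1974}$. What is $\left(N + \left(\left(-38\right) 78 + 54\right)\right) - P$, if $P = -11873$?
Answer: $\frac{4633468851}{516859} \approx 8964.7$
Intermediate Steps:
$N = \frac{861634}{516859}$ ($N = 11934 \left(- \frac{1}{9426}\right) - - \frac{965}{329} = - \frac{1989}{1571} + \frac{965}{329} = \frac{861634}{516859} \approx 1.6671$)
$\left(N + \left(\left(-38\right) 78 + 54\right)\right) - P = \left(\frac{861634}{516859} + \left(\left(-38\right) 78 + 54\right)\right) - -11873 = \left(\frac{861634}{516859} + \left(-2964 + 54\right)\right) + 11873 = \left(\frac{861634}{516859} - 2910\right) + 11873 = - \frac{1503198056}{516859} + 11873 = \frac{4633468851}{516859}$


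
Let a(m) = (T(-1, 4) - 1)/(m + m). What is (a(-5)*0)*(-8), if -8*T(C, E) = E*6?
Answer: 0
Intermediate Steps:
T(C, E) = -3*E/4 (T(C, E) = -E*6/8 = -3*E/4)
a(m) = -2/m (a(m) = (-3/4*4 - 1)/(m + m) = (-3 - 1)/((2*m)) = -2/m)
(a(-5)*0)*(-8) = (-2/(-5)*0)*(-8) = (-2*(-1/5)*0)*(-8) = ((2/5)*0)*(-8) = 0*(-8) = 0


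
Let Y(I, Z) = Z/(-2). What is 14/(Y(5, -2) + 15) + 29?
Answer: 239/8 ≈ 29.875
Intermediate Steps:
Y(I, Z) = -Z/2 (Y(I, Z) = Z*(-1/2) = -Z/2)
14/(Y(5, -2) + 15) + 29 = 14/(-1/2*(-2) + 15) + 29 = 14/(1 + 15) + 29 = 14/16 + 29 = (1/16)*14 + 29 = 7/8 + 29 = 239/8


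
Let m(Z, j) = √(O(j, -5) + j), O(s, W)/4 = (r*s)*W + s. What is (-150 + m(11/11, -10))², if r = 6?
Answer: 23650 - 1500*√46 ≈ 13477.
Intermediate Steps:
O(s, W) = 4*s + 24*W*s (O(s, W) = 4*((6*s)*W + s) = 4*(6*W*s + s) = 4*(s + 6*W*s) = 4*s + 24*W*s)
m(Z, j) = √115*√(-j) (m(Z, j) = √(4*j*(1 + 6*(-5)) + j) = √(4*j*(1 - 30) + j) = √(4*j*(-29) + j) = √(-116*j + j) = √(-115*j) = √115*√(-j))
(-150 + m(11/11, -10))² = (-150 + √115*√(-1*(-10)))² = (-150 + √115*√10)² = (-150 + 5*√46)²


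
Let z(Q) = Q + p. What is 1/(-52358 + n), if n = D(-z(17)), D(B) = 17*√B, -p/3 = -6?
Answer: -52358/2741370279 - 17*I*√35/2741370279 ≈ -1.9099e-5 - 3.6687e-8*I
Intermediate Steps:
p = 18 (p = -3*(-6) = 18)
z(Q) = 18 + Q (z(Q) = Q + 18 = 18 + Q)
n = 17*I*√35 (n = 17*√(-(18 + 17)) = 17*√(-1*35) = 17*√(-35) = 17*(I*√35) = 17*I*√35 ≈ 100.57*I)
1/(-52358 + n) = 1/(-52358 + 17*I*√35)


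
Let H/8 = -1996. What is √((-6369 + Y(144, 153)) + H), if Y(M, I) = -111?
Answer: 4*I*√1403 ≈ 149.83*I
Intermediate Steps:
H = -15968 (H = 8*(-1996) = -15968)
√((-6369 + Y(144, 153)) + H) = √((-6369 - 111) - 15968) = √(-6480 - 15968) = √(-22448) = 4*I*√1403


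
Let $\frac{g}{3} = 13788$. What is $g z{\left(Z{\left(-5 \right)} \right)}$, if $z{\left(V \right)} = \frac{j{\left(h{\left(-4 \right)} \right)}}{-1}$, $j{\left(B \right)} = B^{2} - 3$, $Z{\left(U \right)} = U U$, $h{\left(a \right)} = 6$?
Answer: $-1365012$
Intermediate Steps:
$Z{\left(U \right)} = U^{2}$
$j{\left(B \right)} = -3 + B^{2}$
$z{\left(V \right)} = -33$ ($z{\left(V \right)} = \frac{-3 + 6^{2}}{-1} = \left(-3 + 36\right) \left(-1\right) = 33 \left(-1\right) = -33$)
$g = 41364$ ($g = 3 \cdot 13788 = 41364$)
$g z{\left(Z{\left(-5 \right)} \right)} = 41364 \left(-33\right) = -1365012$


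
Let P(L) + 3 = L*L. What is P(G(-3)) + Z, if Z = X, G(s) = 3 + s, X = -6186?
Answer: -6189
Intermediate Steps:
P(L) = -3 + L**2 (P(L) = -3 + L*L = -3 + L**2)
Z = -6186
P(G(-3)) + Z = (-3 + (3 - 3)**2) - 6186 = (-3 + 0**2) - 6186 = (-3 + 0) - 6186 = -3 - 6186 = -6189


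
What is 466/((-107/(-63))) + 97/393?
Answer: 11548073/42051 ≈ 274.62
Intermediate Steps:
466/((-107/(-63))) + 97/393 = 466/((-107*(-1/63))) + 97*(1/393) = 466/(107/63) + 97/393 = 466*(63/107) + 97/393 = 29358/107 + 97/393 = 11548073/42051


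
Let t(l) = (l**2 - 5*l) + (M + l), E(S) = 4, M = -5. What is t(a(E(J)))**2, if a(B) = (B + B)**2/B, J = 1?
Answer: 34969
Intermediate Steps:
a(B) = 4*B (a(B) = (2*B)**2/B = (4*B**2)/B = 4*B)
t(l) = -5 + l**2 - 4*l (t(l) = (l**2 - 5*l) + (-5 + l) = -5 + l**2 - 4*l)
t(a(E(J)))**2 = (-5 + (4*4)**2 - 16*4)**2 = (-5 + 16**2 - 4*16)**2 = (-5 + 256 - 64)**2 = 187**2 = 34969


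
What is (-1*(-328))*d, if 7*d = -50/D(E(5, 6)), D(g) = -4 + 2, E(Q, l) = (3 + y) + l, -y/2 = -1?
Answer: 8200/7 ≈ 1171.4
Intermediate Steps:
y = 2 (y = -2*(-1) = 2)
E(Q, l) = 5 + l (E(Q, l) = (3 + 2) + l = 5 + l)
D(g) = -2
d = 25/7 (d = (-50/(-2))/7 = (-50*(-½))/7 = (⅐)*25 = 25/7 ≈ 3.5714)
(-1*(-328))*d = -1*(-328)*(25/7) = 328*(25/7) = 8200/7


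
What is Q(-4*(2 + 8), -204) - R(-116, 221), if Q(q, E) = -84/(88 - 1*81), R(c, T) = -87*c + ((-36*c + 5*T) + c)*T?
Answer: -1151569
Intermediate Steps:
R(c, T) = -87*c + T*(-35*c + 5*T) (R(c, T) = -87*c + (-35*c + 5*T)*T = -87*c + T*(-35*c + 5*T))
Q(q, E) = -12 (Q(q, E) = -84/(88 - 81) = -84/7 = -84*⅐ = -12)
Q(-4*(2 + 8), -204) - R(-116, 221) = -12 - (-87*(-116) + 5*221² - 35*221*(-116)) = -12 - (10092 + 5*48841 + 897260) = -12 - (10092 + 244205 + 897260) = -12 - 1*1151557 = -12 - 1151557 = -1151569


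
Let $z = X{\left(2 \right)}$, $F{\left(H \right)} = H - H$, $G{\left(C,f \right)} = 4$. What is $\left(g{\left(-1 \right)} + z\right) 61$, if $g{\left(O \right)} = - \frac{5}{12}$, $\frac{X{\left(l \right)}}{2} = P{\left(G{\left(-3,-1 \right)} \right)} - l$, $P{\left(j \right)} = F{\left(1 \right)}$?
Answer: $- \frac{3233}{12} \approx -269.42$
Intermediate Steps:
$F{\left(H \right)} = 0$
$P{\left(j \right)} = 0$
$X{\left(l \right)} = - 2 l$ ($X{\left(l \right)} = 2 \left(0 - l\right) = 2 \left(- l\right) = - 2 l$)
$g{\left(O \right)} = - \frac{5}{12}$ ($g{\left(O \right)} = \left(-5\right) \frac{1}{12} = - \frac{5}{12}$)
$z = -4$ ($z = \left(-2\right) 2 = -4$)
$\left(g{\left(-1 \right)} + z\right) 61 = \left(- \frac{5}{12} - 4\right) 61 = \left(- \frac{53}{12}\right) 61 = - \frac{3233}{12}$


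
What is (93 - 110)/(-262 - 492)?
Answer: 17/754 ≈ 0.022546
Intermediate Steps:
(93 - 110)/(-262 - 492) = -17/(-754) = -17*(-1/754) = 17/754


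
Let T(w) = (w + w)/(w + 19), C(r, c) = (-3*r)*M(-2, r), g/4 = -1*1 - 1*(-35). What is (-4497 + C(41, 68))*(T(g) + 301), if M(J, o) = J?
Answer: -199486677/155 ≈ -1.2870e+6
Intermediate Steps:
g = 136 (g = 4*(-1*1 - 1*(-35)) = 4*(-1 + 35) = 4*34 = 136)
C(r, c) = 6*r (C(r, c) = -3*r*(-2) = 6*r)
T(w) = 2*w/(19 + w) (T(w) = (2*w)/(19 + w) = 2*w/(19 + w))
(-4497 + C(41, 68))*(T(g) + 301) = (-4497 + 6*41)*(2*136/(19 + 136) + 301) = (-4497 + 246)*(2*136/155 + 301) = -4251*(2*136*(1/155) + 301) = -4251*(272/155 + 301) = -4251*46927/155 = -199486677/155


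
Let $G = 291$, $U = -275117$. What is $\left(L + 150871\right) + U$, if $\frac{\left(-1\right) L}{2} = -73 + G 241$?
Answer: $-264362$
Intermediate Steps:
$L = -140116$ ($L = - 2 \left(-73 + 291 \cdot 241\right) = - 2 \left(-73 + 70131\right) = \left(-2\right) 70058 = -140116$)
$\left(L + 150871\right) + U = \left(-140116 + 150871\right) - 275117 = 10755 - 275117 = -264362$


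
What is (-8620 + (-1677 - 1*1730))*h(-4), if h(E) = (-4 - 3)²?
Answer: -589323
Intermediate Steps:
h(E) = 49 (h(E) = (-7)² = 49)
(-8620 + (-1677 - 1*1730))*h(-4) = (-8620 + (-1677 - 1*1730))*49 = (-8620 + (-1677 - 1730))*49 = (-8620 - 3407)*49 = -12027*49 = -589323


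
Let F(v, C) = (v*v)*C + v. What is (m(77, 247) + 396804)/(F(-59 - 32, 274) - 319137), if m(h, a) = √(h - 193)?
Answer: 66134/324961 + I*√29/974883 ≈ 0.20351 + 5.5239e-6*I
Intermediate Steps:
F(v, C) = v + C*v² (F(v, C) = v²*C + v = C*v² + v = v + C*v²)
m(h, a) = √(-193 + h)
(m(77, 247) + 396804)/(F(-59 - 32, 274) - 319137) = (√(-193 + 77) + 396804)/((-59 - 32)*(1 + 274*(-59 - 32)) - 319137) = (√(-116) + 396804)/(-91*(1 + 274*(-91)) - 319137) = (2*I*√29 + 396804)/(-91*(1 - 24934) - 319137) = (396804 + 2*I*√29)/(-91*(-24933) - 319137) = (396804 + 2*I*√29)/(2268903 - 319137) = (396804 + 2*I*√29)/1949766 = (396804 + 2*I*√29)*(1/1949766) = 66134/324961 + I*√29/974883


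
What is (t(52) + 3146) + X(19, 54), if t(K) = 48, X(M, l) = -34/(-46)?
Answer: 73479/23 ≈ 3194.7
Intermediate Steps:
X(M, l) = 17/23 (X(M, l) = -34*(-1/46) = 17/23)
(t(52) + 3146) + X(19, 54) = (48 + 3146) + 17/23 = 3194 + 17/23 = 73479/23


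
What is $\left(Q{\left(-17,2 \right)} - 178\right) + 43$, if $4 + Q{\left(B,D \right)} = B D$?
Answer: $-173$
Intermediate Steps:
$Q{\left(B,D \right)} = -4 + B D$
$\left(Q{\left(-17,2 \right)} - 178\right) + 43 = \left(\left(-4 - 34\right) - 178\right) + 43 = \left(-38 - 178\right) + 43 = -216 + 43 = -173$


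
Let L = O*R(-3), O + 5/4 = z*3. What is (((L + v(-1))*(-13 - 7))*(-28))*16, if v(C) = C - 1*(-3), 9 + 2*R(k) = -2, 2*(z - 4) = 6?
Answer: -955360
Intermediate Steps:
z = 7 (z = 4 + (½)*6 = 4 + 3 = 7)
R(k) = -11/2 (R(k) = -9/2 + (½)*(-2) = -9/2 - 1 = -11/2)
O = 79/4 (O = -5/4 + 7*3 = -5/4 + 21 = 79/4 ≈ 19.750)
L = -869/8 (L = (79/4)*(-11/2) = -869/8 ≈ -108.63)
v(C) = 3 + C (v(C) = C + 3 = 3 + C)
(((L + v(-1))*(-13 - 7))*(-28))*16 = (((-869/8 + (3 - 1))*(-13 - 7))*(-28))*16 = (((-869/8 + 2)*(-20))*(-28))*16 = (-853/8*(-20)*(-28))*16 = ((4265/2)*(-28))*16 = -59710*16 = -955360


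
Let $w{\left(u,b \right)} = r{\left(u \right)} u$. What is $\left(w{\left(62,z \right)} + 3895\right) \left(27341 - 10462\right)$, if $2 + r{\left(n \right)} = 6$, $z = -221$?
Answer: $69929697$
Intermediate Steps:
$r{\left(n \right)} = 4$ ($r{\left(n \right)} = -2 + 6 = 4$)
$w{\left(u,b \right)} = 4 u$
$\left(w{\left(62,z \right)} + 3895\right) \left(27341 - 10462\right) = \left(4 \cdot 62 + 3895\right) \left(27341 - 10462\right) = \left(248 + 3895\right) 16879 = 4143 \cdot 16879 = 69929697$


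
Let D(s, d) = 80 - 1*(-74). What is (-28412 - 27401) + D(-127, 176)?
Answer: -55659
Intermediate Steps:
D(s, d) = 154 (D(s, d) = 80 + 74 = 154)
(-28412 - 27401) + D(-127, 176) = (-28412 - 27401) + 154 = -55813 + 154 = -55659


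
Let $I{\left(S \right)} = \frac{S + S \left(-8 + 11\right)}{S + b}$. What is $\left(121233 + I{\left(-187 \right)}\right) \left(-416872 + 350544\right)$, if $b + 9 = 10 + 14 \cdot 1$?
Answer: $- \frac{345781527568}{43} \approx -8.0414 \cdot 10^{9}$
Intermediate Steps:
$b = 15$ ($b = -9 + \left(10 + 14 \cdot 1\right) = -9 + \left(10 + 14\right) = -9 + 24 = 15$)
$I{\left(S \right)} = \frac{4 S}{15 + S}$ ($I{\left(S \right)} = \frac{S + S \left(-8 + 11\right)}{S + 15} = \frac{S + S 3}{15 + S} = \frac{S + 3 S}{15 + S} = \frac{4 S}{15 + S}$)
$\left(121233 + I{\left(-187 \right)}\right) \left(-416872 + 350544\right) = \left(121233 + 4 \left(-187\right) \frac{1}{15 - 187}\right) \left(-416872 + 350544\right) = \left(121233 + 4 \left(-187\right) \frac{1}{-172}\right) \left(-66328\right) = \left(121233 + 4 \left(-187\right) \left(- \frac{1}{172}\right)\right) \left(-66328\right) = \left(121233 + \frac{187}{43}\right) \left(-66328\right) = \frac{5213206}{43} \left(-66328\right) = - \frac{345781527568}{43}$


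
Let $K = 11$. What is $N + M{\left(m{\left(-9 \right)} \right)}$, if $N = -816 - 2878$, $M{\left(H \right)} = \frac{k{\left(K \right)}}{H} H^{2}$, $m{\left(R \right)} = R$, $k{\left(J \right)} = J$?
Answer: $-3793$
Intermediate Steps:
$M{\left(H \right)} = 11 H$ ($M{\left(H \right)} = \frac{11}{H} H^{2} = 11 H$)
$N = -3694$ ($N = -816 - 2878 = -3694$)
$N + M{\left(m{\left(-9 \right)} \right)} = -3694 + 11 \left(-9\right) = -3694 - 99 = -3793$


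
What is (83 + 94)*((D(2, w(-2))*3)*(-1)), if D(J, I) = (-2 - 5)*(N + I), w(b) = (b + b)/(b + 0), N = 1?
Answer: 11151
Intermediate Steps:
w(b) = 2 (w(b) = (2*b)/b = 2)
D(J, I) = -7 - 7*I (D(J, I) = (-2 - 5)*(1 + I) = -7*(1 + I) = -7 - 7*I)
(83 + 94)*((D(2, w(-2))*3)*(-1)) = (83 + 94)*(((-7 - 7*2)*3)*(-1)) = 177*(((-7 - 14)*3)*(-1)) = 177*(-21*3*(-1)) = 177*(-63*(-1)) = 177*63 = 11151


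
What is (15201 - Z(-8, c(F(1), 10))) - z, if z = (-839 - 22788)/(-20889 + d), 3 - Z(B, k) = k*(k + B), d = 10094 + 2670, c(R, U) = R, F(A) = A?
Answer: 123403248/8125 ≈ 15188.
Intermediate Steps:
d = 12764
Z(B, k) = 3 - k*(B + k) (Z(B, k) = 3 - k*(k + B) = 3 - k*(B + k))
z = 23627/8125 (z = (-839 - 22788)/(-20889 + 12764) = -23627/(-8125) = -23627*(-1/8125) = 23627/8125 ≈ 2.9079)
(15201 - Z(-8, c(F(1), 10))) - z = (15201 - (3 - 1*1² - 1*(-8)*1)) - 1*23627/8125 = (15201 - (3 - 1*1 + 8)) - 23627/8125 = (15201 - (3 - 1 + 8)) - 23627/8125 = (15201 - 1*10) - 23627/8125 = (15201 - 10) - 23627/8125 = 15191 - 23627/8125 = 123403248/8125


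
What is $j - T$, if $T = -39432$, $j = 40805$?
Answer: $80237$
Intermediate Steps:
$j - T = 40805 - -39432 = 40805 + 39432 = 80237$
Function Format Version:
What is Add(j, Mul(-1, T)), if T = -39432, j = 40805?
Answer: 80237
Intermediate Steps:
Add(j, Mul(-1, T)) = Add(40805, Mul(-1, -39432)) = Add(40805, 39432) = 80237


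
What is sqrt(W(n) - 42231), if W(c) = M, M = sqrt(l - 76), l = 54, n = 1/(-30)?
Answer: sqrt(-42231 + I*sqrt(22)) ≈ 0.011 + 205.5*I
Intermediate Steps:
n = -1/30 ≈ -0.033333
M = I*sqrt(22) (M = sqrt(54 - 76) = sqrt(-22) = I*sqrt(22) ≈ 4.6904*I)
W(c) = I*sqrt(22)
sqrt(W(n) - 42231) = sqrt(I*sqrt(22) - 42231) = sqrt(-42231 + I*sqrt(22))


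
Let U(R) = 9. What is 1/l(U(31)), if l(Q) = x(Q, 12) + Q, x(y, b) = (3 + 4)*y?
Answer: 1/72 ≈ 0.013889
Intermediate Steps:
x(y, b) = 7*y
l(Q) = 8*Q (l(Q) = 7*Q + Q = 8*Q)
1/l(U(31)) = 1/(8*9) = 1/72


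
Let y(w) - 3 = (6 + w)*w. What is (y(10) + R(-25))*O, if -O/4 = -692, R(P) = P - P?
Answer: 451184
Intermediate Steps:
R(P) = 0
O = 2768 (O = -4*(-692) = 2768)
y(w) = 3 + w*(6 + w) (y(w) = 3 + (6 + w)*w = 3 + w*(6 + w))
(y(10) + R(-25))*O = ((3 + 10² + 6*10) + 0)*2768 = ((3 + 100 + 60) + 0)*2768 = (163 + 0)*2768 = 163*2768 = 451184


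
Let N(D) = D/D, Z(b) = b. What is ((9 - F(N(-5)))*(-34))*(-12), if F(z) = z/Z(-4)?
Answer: 3774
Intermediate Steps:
N(D) = 1
F(z) = -z/4 (F(z) = z/(-4) = z*(-1/4) = -z/4)
((9 - F(N(-5)))*(-34))*(-12) = ((9 - (-1)/4)*(-34))*(-12) = ((9 - 1*(-1/4))*(-34))*(-12) = ((9 + 1/4)*(-34))*(-12) = ((37/4)*(-34))*(-12) = -629/2*(-12) = 3774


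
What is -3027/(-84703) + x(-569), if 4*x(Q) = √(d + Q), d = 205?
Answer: 3027/84703 + I*√91/2 ≈ 0.035737 + 4.7697*I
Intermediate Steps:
x(Q) = √(205 + Q)/4
-3027/(-84703) + x(-569) = -3027/(-84703) + √(205 - 569)/4 = -3027*(-1/84703) + √(-364)/4 = 3027/84703 + (2*I*√91)/4 = 3027/84703 + I*√91/2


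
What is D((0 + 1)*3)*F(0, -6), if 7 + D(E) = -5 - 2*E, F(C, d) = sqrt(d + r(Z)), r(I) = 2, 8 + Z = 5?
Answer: -36*I ≈ -36.0*I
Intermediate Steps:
Z = -3 (Z = -8 + 5 = -3)
F(C, d) = sqrt(2 + d) (F(C, d) = sqrt(d + 2) = sqrt(2 + d))
D(E) = -12 - 2*E (D(E) = -7 + (-5 - 2*E) = -12 - 2*E)
D((0 + 1)*3)*F(0, -6) = (-12 - 2*(0 + 1)*3)*sqrt(2 - 6) = (-12 - 2*3)*sqrt(-4) = (-12 - 2*3)*(2*I) = (-12 - 6)*(2*I) = -36*I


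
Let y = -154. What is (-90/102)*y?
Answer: 2310/17 ≈ 135.88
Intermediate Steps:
(-90/102)*y = -90/102*(-154) = -90*1/102*(-154) = -15/17*(-154) = 2310/17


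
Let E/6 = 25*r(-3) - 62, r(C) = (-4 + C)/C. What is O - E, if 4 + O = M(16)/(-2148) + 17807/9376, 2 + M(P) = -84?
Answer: 100392359/5034912 ≈ 19.939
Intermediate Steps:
M(P) = -86 (M(P) = -2 - 84 = -86)
r(C) = (-4 + C)/C
E = -22 (E = 6*(25*((-4 - 3)/(-3)) - 62) = 6*(25*(-⅓*(-7)) - 62) = 6*(25*(7/3) - 62) = 6*(175/3 - 62) = 6*(-11/3) = -22)
O = -10375705/5034912 (O = -4 + (-86/(-2148) + 17807/9376) = -4 + (-86*(-1/2148) + 17807*(1/9376)) = -4 + (43/1074 + 17807/9376) = -4 + 9763943/5034912 = -10375705/5034912 ≈ -2.0608)
O - E = -10375705/5034912 - 1*(-22) = -10375705/5034912 + 22 = 100392359/5034912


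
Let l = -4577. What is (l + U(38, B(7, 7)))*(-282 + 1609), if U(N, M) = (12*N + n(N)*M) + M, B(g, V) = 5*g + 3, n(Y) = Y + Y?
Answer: -1585765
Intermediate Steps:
n(Y) = 2*Y
B(g, V) = 3 + 5*g
U(N, M) = M + 12*N + 2*M*N (U(N, M) = (12*N + (2*N)*M) + M = (12*N + 2*M*N) + M = M + 12*N + 2*M*N)
(l + U(38, B(7, 7)))*(-282 + 1609) = (-4577 + ((3 + 5*7) + 12*38 + 2*(3 + 5*7)*38))*(-282 + 1609) = (-4577 + ((3 + 35) + 456 + 2*(3 + 35)*38))*1327 = (-4577 + (38 + 456 + 2*38*38))*1327 = (-4577 + (38 + 456 + 2888))*1327 = (-4577 + 3382)*1327 = -1195*1327 = -1585765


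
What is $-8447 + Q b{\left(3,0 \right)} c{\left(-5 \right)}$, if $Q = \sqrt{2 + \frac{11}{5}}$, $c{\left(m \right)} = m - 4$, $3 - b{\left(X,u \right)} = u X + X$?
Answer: $-8447$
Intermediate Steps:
$b{\left(X,u \right)} = 3 - X - X u$ ($b{\left(X,u \right)} = 3 - \left(u X + X\right) = 3 - \left(X u + X\right) = 3 - \left(X + X u\right) = 3 - X - X u$)
$c{\left(m \right)} = -4 + m$ ($c{\left(m \right)} = m - 4 = -4 + m$)
$Q = \frac{\sqrt{105}}{5}$ ($Q = \sqrt{2 + 11 \cdot \frac{1}{5}} = \sqrt{2 + \frac{11}{5}} = \sqrt{\frac{21}{5}} = \frac{\sqrt{105}}{5} \approx 2.0494$)
$-8447 + Q b{\left(3,0 \right)} c{\left(-5 \right)} = -8447 + \frac{\sqrt{105}}{5} \left(3 - 3 - 3 \cdot 0\right) \left(-4 - 5\right) = -8447 + \frac{\sqrt{105}}{5} \left(3 - 3 + 0\right) \left(-9\right) = -8447 + \frac{\sqrt{105}}{5} \cdot 0 \left(-9\right) = -8447 + 0 \left(-9\right) = -8447 + 0 = -8447$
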